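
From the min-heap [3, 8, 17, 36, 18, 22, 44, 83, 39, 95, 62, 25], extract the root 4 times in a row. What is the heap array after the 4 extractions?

[22, 25, 39, 36, 95, 62, 44, 83]

extract-min #1 returns 3:
  remove root 3; move last element 25 to root → [25, 8, 17, 36, 18, 22, 44, 83, 39, 95, 62]
  25 vs smaller child 8 at index 1, swap → [8, 25, 17, 36, 18, 22, 44, 83, 39, 95, 62]
  25 vs smaller child 18 at index 4, swap → [8, 18, 17, 36, 25, 22, 44, 83, 39, 95, 62]
extract-min #2 returns 8:
  remove root 8; move last element 62 to root → [62, 18, 17, 36, 25, 22, 44, 83, 39, 95]
  62 vs smaller child 17 at index 2, swap → [17, 18, 62, 36, 25, 22, 44, 83, 39, 95]
  62 vs smaller child 22 at index 5, swap → [17, 18, 22, 36, 25, 62, 44, 83, 39, 95]
extract-min #3 returns 17:
  remove root 17; move last element 95 to root → [95, 18, 22, 36, 25, 62, 44, 83, 39]
  95 vs smaller child 18 at index 1, swap → [18, 95, 22, 36, 25, 62, 44, 83, 39]
  95 vs smaller child 25 at index 4, swap → [18, 25, 22, 36, 95, 62, 44, 83, 39]
extract-min #4 returns 18:
  remove root 18; move last element 39 to root → [39, 25, 22, 36, 95, 62, 44, 83]
  39 vs smaller child 22 at index 2, swap → [22, 25, 39, 36, 95, 62, 44, 83]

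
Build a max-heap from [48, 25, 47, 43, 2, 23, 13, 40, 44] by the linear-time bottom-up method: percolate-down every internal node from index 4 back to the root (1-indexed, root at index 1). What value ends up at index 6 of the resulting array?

sift down from index 4:
  43 vs larger child 44 at index 9, swap → [48, 25, 47, 44, 2, 23, 13, 40, 43]
sift down from index 3: already satisfies heap property
sift down from index 2:
  25 vs larger child 44 at index 4, swap → [48, 44, 47, 25, 2, 23, 13, 40, 43]
  25 vs larger child 43 at index 9, swap → [48, 44, 47, 43, 2, 23, 13, 40, 25]
sift down from index 1: already satisfies heap property
resulting array: [48, 44, 47, 43, 2, 23, 13, 40, 25]

23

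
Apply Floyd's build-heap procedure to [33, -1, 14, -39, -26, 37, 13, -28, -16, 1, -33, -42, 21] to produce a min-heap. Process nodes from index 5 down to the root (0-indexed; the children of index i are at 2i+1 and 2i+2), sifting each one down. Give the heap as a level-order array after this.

sift down from index 5:
  37 vs smaller child -42 at index 11, swap → [33, -1, 14, -39, -26, -42, 13, -28, -16, 1, -33, 37, 21]
sift down from index 4:
  -26 vs smaller child -33 at index 10, swap → [33, -1, 14, -39, -33, -42, 13, -28, -16, 1, -26, 37, 21]
sift down from index 3: already satisfies heap property
sift down from index 2:
  14 vs smaller child -42 at index 5, swap → [33, -1, -42, -39, -33, 14, 13, -28, -16, 1, -26, 37, 21]
sift down from index 1:
  -1 vs smaller child -39 at index 3, swap → [33, -39, -42, -1, -33, 14, 13, -28, -16, 1, -26, 37, 21]
  -1 vs smaller child -28 at index 7, swap → [33, -39, -42, -28, -33, 14, 13, -1, -16, 1, -26, 37, 21]
sift down from index 0:
  33 vs smaller child -42 at index 2, swap → [-42, -39, 33, -28, -33, 14, 13, -1, -16, 1, -26, 37, 21]
  33 vs smaller child 13 at index 6, swap → [-42, -39, 13, -28, -33, 14, 33, -1, -16, 1, -26, 37, 21]

[-42, -39, 13, -28, -33, 14, 33, -1, -16, 1, -26, 37, 21]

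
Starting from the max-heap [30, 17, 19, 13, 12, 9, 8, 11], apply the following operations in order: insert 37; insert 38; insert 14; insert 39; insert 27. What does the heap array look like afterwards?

[39, 37, 38, 17, 30, 27, 8, 11, 13, 12, 14, 9, 19]

insert 37:
  append 37 at index 8 → [30, 17, 19, 13, 12, 9, 8, 11, 37]
  37 > parent 13 at index 3, swap → [30, 17, 19, 37, 12, 9, 8, 11, 13]
  37 > parent 17 at index 1, swap → [30, 37, 19, 17, 12, 9, 8, 11, 13]
  37 > parent 30 at index 0, swap → [37, 30, 19, 17, 12, 9, 8, 11, 13]
insert 38:
  append 38 at index 9 → [37, 30, 19, 17, 12, 9, 8, 11, 13, 38]
  38 > parent 12 at index 4, swap → [37, 30, 19, 17, 38, 9, 8, 11, 13, 12]
  38 > parent 30 at index 1, swap → [37, 38, 19, 17, 30, 9, 8, 11, 13, 12]
  38 > parent 37 at index 0, swap → [38, 37, 19, 17, 30, 9, 8, 11, 13, 12]
insert 14:
  append 14 at index 10 → [38, 37, 19, 17, 30, 9, 8, 11, 13, 12, 14] (no swap needed)
insert 39:
  append 39 at index 11 → [38, 37, 19, 17, 30, 9, 8, 11, 13, 12, 14, 39]
  39 > parent 9 at index 5, swap → [38, 37, 19, 17, 30, 39, 8, 11, 13, 12, 14, 9]
  39 > parent 19 at index 2, swap → [38, 37, 39, 17, 30, 19, 8, 11, 13, 12, 14, 9]
  39 > parent 38 at index 0, swap → [39, 37, 38, 17, 30, 19, 8, 11, 13, 12, 14, 9]
insert 27:
  append 27 at index 12 → [39, 37, 38, 17, 30, 19, 8, 11, 13, 12, 14, 9, 27]
  27 > parent 19 at index 5, swap → [39, 37, 38, 17, 30, 27, 8, 11, 13, 12, 14, 9, 19]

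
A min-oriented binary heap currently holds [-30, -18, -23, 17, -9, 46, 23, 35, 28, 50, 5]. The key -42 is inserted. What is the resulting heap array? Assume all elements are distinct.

append -42 at index 11 → [-30, -18, -23, 17, -9, 46, 23, 35, 28, 50, 5, -42]
-42 < parent 46 at index 5, swap → [-30, -18, -23, 17, -9, -42, 23, 35, 28, 50, 5, 46]
-42 < parent -23 at index 2, swap → [-30, -18, -42, 17, -9, -23, 23, 35, 28, 50, 5, 46]
-42 < parent -30 at index 0, swap → [-42, -18, -30, 17, -9, -23, 23, 35, 28, 50, 5, 46]

[-42, -18, -30, 17, -9, -23, 23, 35, 28, 50, 5, 46]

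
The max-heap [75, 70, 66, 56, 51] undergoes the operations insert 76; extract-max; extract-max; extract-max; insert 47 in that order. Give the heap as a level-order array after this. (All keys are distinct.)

insert 76:
  append 76 at index 5 → [75, 70, 66, 56, 51, 76]
  76 > parent 66 at index 2, swap → [75, 70, 76, 56, 51, 66]
  76 > parent 75 at index 0, swap → [76, 70, 75, 56, 51, 66]
extract-max → returns 76:
  remove root 76; move last element 66 to root → [66, 70, 75, 56, 51]
  66 vs larger child 75 at index 2, swap → [75, 70, 66, 56, 51]
extract-max → returns 75:
  remove root 75; move last element 51 to root → [51, 70, 66, 56]
  51 vs larger child 70 at index 1, swap → [70, 51, 66, 56]
  51 vs only child 56 at index 3, swap → [70, 56, 66, 51]
extract-max → returns 70:
  remove root 70; move last element 51 to root → [51, 56, 66]
  51 vs larger child 66 at index 2, swap → [66, 56, 51]
insert 47:
  append 47 at index 3 → [66, 56, 51, 47] (no swap needed)

[66, 56, 51, 47]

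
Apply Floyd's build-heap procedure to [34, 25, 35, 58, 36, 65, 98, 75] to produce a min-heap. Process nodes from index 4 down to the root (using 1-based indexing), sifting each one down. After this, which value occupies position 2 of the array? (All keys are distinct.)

34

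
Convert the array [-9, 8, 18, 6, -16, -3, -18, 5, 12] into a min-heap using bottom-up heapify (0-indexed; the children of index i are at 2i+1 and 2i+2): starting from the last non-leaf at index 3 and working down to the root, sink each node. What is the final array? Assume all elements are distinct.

sift down from index 3:
  6 vs smaller child 5 at index 7, swap → [-9, 8, 18, 5, -16, -3, -18, 6, 12]
sift down from index 2:
  18 vs smaller child -18 at index 6, swap → [-9, 8, -18, 5, -16, -3, 18, 6, 12]
sift down from index 1:
  8 vs smaller child -16 at index 4, swap → [-9, -16, -18, 5, 8, -3, 18, 6, 12]
sift down from index 0:
  -9 vs smaller child -18 at index 2, swap → [-18, -16, -9, 5, 8, -3, 18, 6, 12]

[-18, -16, -9, 5, 8, -3, 18, 6, 12]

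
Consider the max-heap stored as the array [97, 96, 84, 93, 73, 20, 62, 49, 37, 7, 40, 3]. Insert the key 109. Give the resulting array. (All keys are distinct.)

[109, 96, 97, 93, 73, 84, 62, 49, 37, 7, 40, 3, 20]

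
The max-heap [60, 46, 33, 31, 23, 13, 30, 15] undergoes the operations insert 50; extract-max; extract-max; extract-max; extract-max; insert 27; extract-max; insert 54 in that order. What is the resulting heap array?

insert 50:
  append 50 at index 8 → [60, 46, 33, 31, 23, 13, 30, 15, 50]
  50 > parent 31 at index 3, swap → [60, 46, 33, 50, 23, 13, 30, 15, 31]
  50 > parent 46 at index 1, swap → [60, 50, 33, 46, 23, 13, 30, 15, 31]
extract-max → returns 60:
  remove root 60; move last element 31 to root → [31, 50, 33, 46, 23, 13, 30, 15]
  31 vs larger child 50 at index 1, swap → [50, 31, 33, 46, 23, 13, 30, 15]
  31 vs larger child 46 at index 3, swap → [50, 46, 33, 31, 23, 13, 30, 15]
extract-max → returns 50:
  remove root 50; move last element 15 to root → [15, 46, 33, 31, 23, 13, 30]
  15 vs larger child 46 at index 1, swap → [46, 15, 33, 31, 23, 13, 30]
  15 vs larger child 31 at index 3, swap → [46, 31, 33, 15, 23, 13, 30]
extract-max → returns 46:
  remove root 46; move last element 30 to root → [30, 31, 33, 15, 23, 13]
  30 vs larger child 33 at index 2, swap → [33, 31, 30, 15, 23, 13]
extract-max → returns 33:
  remove root 33; move last element 13 to root → [13, 31, 30, 15, 23]
  13 vs larger child 31 at index 1, swap → [31, 13, 30, 15, 23]
  13 vs larger child 23 at index 4, swap → [31, 23, 30, 15, 13]
insert 27:
  append 27 at index 5 → [31, 23, 30, 15, 13, 27] (no swap needed)
extract-max → returns 31:
  remove root 31; move last element 27 to root → [27, 23, 30, 15, 13]
  27 vs larger child 30 at index 2, swap → [30, 23, 27, 15, 13]
insert 54:
  append 54 at index 5 → [30, 23, 27, 15, 13, 54]
  54 > parent 27 at index 2, swap → [30, 23, 54, 15, 13, 27]
  54 > parent 30 at index 0, swap → [54, 23, 30, 15, 13, 27]

[54, 23, 30, 15, 13, 27]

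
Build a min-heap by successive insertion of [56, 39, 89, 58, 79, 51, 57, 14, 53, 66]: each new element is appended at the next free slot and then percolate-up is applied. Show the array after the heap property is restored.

[14, 39, 51, 53, 66, 89, 57, 58, 56, 79]

Insert 56:
  append 56 at index 0 → [56] (no swap needed)
Insert 39:
  append 39 at index 1 → [56, 39]
  39 < parent 56 at index 0, swap → [39, 56]
Insert 89:
  append 89 at index 2 → [39, 56, 89] (no swap needed)
Insert 58:
  append 58 at index 3 → [39, 56, 89, 58] (no swap needed)
Insert 79:
  append 79 at index 4 → [39, 56, 89, 58, 79] (no swap needed)
Insert 51:
  append 51 at index 5 → [39, 56, 89, 58, 79, 51]
  51 < parent 89 at index 2, swap → [39, 56, 51, 58, 79, 89]
Insert 57:
  append 57 at index 6 → [39, 56, 51, 58, 79, 89, 57] (no swap needed)
Insert 14:
  append 14 at index 7 → [39, 56, 51, 58, 79, 89, 57, 14]
  14 < parent 58 at index 3, swap → [39, 56, 51, 14, 79, 89, 57, 58]
  14 < parent 56 at index 1, swap → [39, 14, 51, 56, 79, 89, 57, 58]
  14 < parent 39 at index 0, swap → [14, 39, 51, 56, 79, 89, 57, 58]
Insert 53:
  append 53 at index 8 → [14, 39, 51, 56, 79, 89, 57, 58, 53]
  53 < parent 56 at index 3, swap → [14, 39, 51, 53, 79, 89, 57, 58, 56]
Insert 66:
  append 66 at index 9 → [14, 39, 51, 53, 79, 89, 57, 58, 56, 66]
  66 < parent 79 at index 4, swap → [14, 39, 51, 53, 66, 89, 57, 58, 56, 79]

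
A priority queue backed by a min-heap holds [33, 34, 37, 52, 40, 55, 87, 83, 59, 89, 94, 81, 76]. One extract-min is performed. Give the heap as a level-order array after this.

[34, 40, 37, 52, 76, 55, 87, 83, 59, 89, 94, 81]

remove root 33; move last element 76 to root → [76, 34, 37, 52, 40, 55, 87, 83, 59, 89, 94, 81]
76 vs smaller child 34 at index 1, swap → [34, 76, 37, 52, 40, 55, 87, 83, 59, 89, 94, 81]
76 vs smaller child 40 at index 4, swap → [34, 40, 37, 52, 76, 55, 87, 83, 59, 89, 94, 81]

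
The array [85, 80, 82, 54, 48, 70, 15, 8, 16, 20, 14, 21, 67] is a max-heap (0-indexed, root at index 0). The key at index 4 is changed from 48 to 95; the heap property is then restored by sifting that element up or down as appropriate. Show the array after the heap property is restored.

[95, 85, 82, 54, 80, 70, 15, 8, 16, 20, 14, 21, 67]

set index 4 from 48 to 95 → [85, 80, 82, 54, 95, 70, 15, 8, 16, 20, 14, 21, 67]
95 > parent 80 at index 1, swap → [85, 95, 82, 54, 80, 70, 15, 8, 16, 20, 14, 21, 67]
95 > parent 85 at index 0, swap → [95, 85, 82, 54, 80, 70, 15, 8, 16, 20, 14, 21, 67]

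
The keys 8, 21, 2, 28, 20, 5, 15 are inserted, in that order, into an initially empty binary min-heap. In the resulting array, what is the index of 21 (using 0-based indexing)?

4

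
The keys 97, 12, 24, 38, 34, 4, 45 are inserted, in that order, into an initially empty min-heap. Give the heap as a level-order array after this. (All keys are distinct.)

Insert 97:
  append 97 at index 0 → [97] (no swap needed)
Insert 12:
  append 12 at index 1 → [97, 12]
  12 < parent 97 at index 0, swap → [12, 97]
Insert 24:
  append 24 at index 2 → [12, 97, 24] (no swap needed)
Insert 38:
  append 38 at index 3 → [12, 97, 24, 38]
  38 < parent 97 at index 1, swap → [12, 38, 24, 97]
Insert 34:
  append 34 at index 4 → [12, 38, 24, 97, 34]
  34 < parent 38 at index 1, swap → [12, 34, 24, 97, 38]
Insert 4:
  append 4 at index 5 → [12, 34, 24, 97, 38, 4]
  4 < parent 24 at index 2, swap → [12, 34, 4, 97, 38, 24]
  4 < parent 12 at index 0, swap → [4, 34, 12, 97, 38, 24]
Insert 45:
  append 45 at index 6 → [4, 34, 12, 97, 38, 24, 45] (no swap needed)

[4, 34, 12, 97, 38, 24, 45]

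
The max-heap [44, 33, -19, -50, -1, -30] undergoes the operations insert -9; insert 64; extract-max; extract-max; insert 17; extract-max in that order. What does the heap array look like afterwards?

[17, -1, -9, -50, -19, -30]

insert -9:
  append -9 at index 6 → [44, 33, -19, -50, -1, -30, -9]
  -9 > parent -19 at index 2, swap → [44, 33, -9, -50, -1, -30, -19]
insert 64:
  append 64 at index 7 → [44, 33, -9, -50, -1, -30, -19, 64]
  64 > parent -50 at index 3, swap → [44, 33, -9, 64, -1, -30, -19, -50]
  64 > parent 33 at index 1, swap → [44, 64, -9, 33, -1, -30, -19, -50]
  64 > parent 44 at index 0, swap → [64, 44, -9, 33, -1, -30, -19, -50]
extract-max → returns 64:
  remove root 64; move last element -50 to root → [-50, 44, -9, 33, -1, -30, -19]
  -50 vs larger child 44 at index 1, swap → [44, -50, -9, 33, -1, -30, -19]
  -50 vs larger child 33 at index 3, swap → [44, 33, -9, -50, -1, -30, -19]
extract-max → returns 44:
  remove root 44; move last element -19 to root → [-19, 33, -9, -50, -1, -30]
  -19 vs larger child 33 at index 1, swap → [33, -19, -9, -50, -1, -30]
  -19 vs larger child -1 at index 4, swap → [33, -1, -9, -50, -19, -30]
insert 17:
  append 17 at index 6 → [33, -1, -9, -50, -19, -30, 17]
  17 > parent -9 at index 2, swap → [33, -1, 17, -50, -19, -30, -9]
extract-max → returns 33:
  remove root 33; move last element -9 to root → [-9, -1, 17, -50, -19, -30]
  -9 vs larger child 17 at index 2, swap → [17, -1, -9, -50, -19, -30]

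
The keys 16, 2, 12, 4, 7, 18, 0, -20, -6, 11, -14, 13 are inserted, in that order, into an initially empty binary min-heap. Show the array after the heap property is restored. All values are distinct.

[-20, -14, 2, 0, -6, 13, 12, 16, 4, 11, 7, 18]

Insert 16:
  append 16 at index 0 → [16] (no swap needed)
Insert 2:
  append 2 at index 1 → [16, 2]
  2 < parent 16 at index 0, swap → [2, 16]
Insert 12:
  append 12 at index 2 → [2, 16, 12] (no swap needed)
Insert 4:
  append 4 at index 3 → [2, 16, 12, 4]
  4 < parent 16 at index 1, swap → [2, 4, 12, 16]
Insert 7:
  append 7 at index 4 → [2, 4, 12, 16, 7] (no swap needed)
Insert 18:
  append 18 at index 5 → [2, 4, 12, 16, 7, 18] (no swap needed)
Insert 0:
  append 0 at index 6 → [2, 4, 12, 16, 7, 18, 0]
  0 < parent 12 at index 2, swap → [2, 4, 0, 16, 7, 18, 12]
  0 < parent 2 at index 0, swap → [0, 4, 2, 16, 7, 18, 12]
Insert -20:
  append -20 at index 7 → [0, 4, 2, 16, 7, 18, 12, -20]
  -20 < parent 16 at index 3, swap → [0, 4, 2, -20, 7, 18, 12, 16]
  -20 < parent 4 at index 1, swap → [0, -20, 2, 4, 7, 18, 12, 16]
  -20 < parent 0 at index 0, swap → [-20, 0, 2, 4, 7, 18, 12, 16]
Insert -6:
  append -6 at index 8 → [-20, 0, 2, 4, 7, 18, 12, 16, -6]
  -6 < parent 4 at index 3, swap → [-20, 0, 2, -6, 7, 18, 12, 16, 4]
  -6 < parent 0 at index 1, swap → [-20, -6, 2, 0, 7, 18, 12, 16, 4]
Insert 11:
  append 11 at index 9 → [-20, -6, 2, 0, 7, 18, 12, 16, 4, 11] (no swap needed)
Insert -14:
  append -14 at index 10 → [-20, -6, 2, 0, 7, 18, 12, 16, 4, 11, -14]
  -14 < parent 7 at index 4, swap → [-20, -6, 2, 0, -14, 18, 12, 16, 4, 11, 7]
  -14 < parent -6 at index 1, swap → [-20, -14, 2, 0, -6, 18, 12, 16, 4, 11, 7]
Insert 13:
  append 13 at index 11 → [-20, -14, 2, 0, -6, 18, 12, 16, 4, 11, 7, 13]
  13 < parent 18 at index 5, swap → [-20, -14, 2, 0, -6, 13, 12, 16, 4, 11, 7, 18]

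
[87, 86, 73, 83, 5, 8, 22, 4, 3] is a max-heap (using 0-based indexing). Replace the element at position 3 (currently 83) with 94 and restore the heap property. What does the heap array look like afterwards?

[94, 87, 73, 86, 5, 8, 22, 4, 3]

set index 3 from 83 to 94 → [87, 86, 73, 94, 5, 8, 22, 4, 3]
94 > parent 86 at index 1, swap → [87, 94, 73, 86, 5, 8, 22, 4, 3]
94 > parent 87 at index 0, swap → [94, 87, 73, 86, 5, 8, 22, 4, 3]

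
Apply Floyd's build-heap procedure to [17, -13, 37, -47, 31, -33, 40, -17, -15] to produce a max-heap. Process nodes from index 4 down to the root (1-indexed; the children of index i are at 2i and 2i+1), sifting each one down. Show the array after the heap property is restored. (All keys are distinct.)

[40, 31, 37, -15, -13, -33, 17, -17, -47]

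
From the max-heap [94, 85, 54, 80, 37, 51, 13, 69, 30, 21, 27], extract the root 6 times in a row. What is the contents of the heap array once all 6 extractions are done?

[37, 30, 27, 13, 21]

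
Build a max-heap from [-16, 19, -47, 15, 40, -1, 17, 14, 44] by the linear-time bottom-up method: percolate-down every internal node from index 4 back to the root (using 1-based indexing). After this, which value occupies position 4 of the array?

sift down from index 4:
  15 vs larger child 44 at index 9, swap → [-16, 19, -47, 44, 40, -1, 17, 14, 15]
sift down from index 3:
  -47 vs larger child 17 at index 7, swap → [-16, 19, 17, 44, 40, -1, -47, 14, 15]
sift down from index 2:
  19 vs larger child 44 at index 4, swap → [-16, 44, 17, 19, 40, -1, -47, 14, 15]
sift down from index 1:
  -16 vs larger child 44 at index 2, swap → [44, -16, 17, 19, 40, -1, -47, 14, 15]
  -16 vs larger child 40 at index 5, swap → [44, 40, 17, 19, -16, -1, -47, 14, 15]
resulting array: [44, 40, 17, 19, -16, -1, -47, 14, 15]

19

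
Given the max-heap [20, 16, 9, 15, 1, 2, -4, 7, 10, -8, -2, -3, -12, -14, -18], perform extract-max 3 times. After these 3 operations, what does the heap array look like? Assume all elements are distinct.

extract-max #1 returns 20:
  remove root 20; move last element -18 to root → [-18, 16, 9, 15, 1, 2, -4, 7, 10, -8, -2, -3, -12, -14]
  -18 vs larger child 16 at index 1, swap → [16, -18, 9, 15, 1, 2, -4, 7, 10, -8, -2, -3, -12, -14]
  -18 vs larger child 15 at index 3, swap → [16, 15, 9, -18, 1, 2, -4, 7, 10, -8, -2, -3, -12, -14]
  -18 vs larger child 10 at index 8, swap → [16, 15, 9, 10, 1, 2, -4, 7, -18, -8, -2, -3, -12, -14]
extract-max #2 returns 16:
  remove root 16; move last element -14 to root → [-14, 15, 9, 10, 1, 2, -4, 7, -18, -8, -2, -3, -12]
  -14 vs larger child 15 at index 1, swap → [15, -14, 9, 10, 1, 2, -4, 7, -18, -8, -2, -3, -12]
  -14 vs larger child 10 at index 3, swap → [15, 10, 9, -14, 1, 2, -4, 7, -18, -8, -2, -3, -12]
  -14 vs larger child 7 at index 7, swap → [15, 10, 9, 7, 1, 2, -4, -14, -18, -8, -2, -3, -12]
extract-max #3 returns 15:
  remove root 15; move last element -12 to root → [-12, 10, 9, 7, 1, 2, -4, -14, -18, -8, -2, -3]
  -12 vs larger child 10 at index 1, swap → [10, -12, 9, 7, 1, 2, -4, -14, -18, -8, -2, -3]
  -12 vs larger child 7 at index 3, swap → [10, 7, 9, -12, 1, 2, -4, -14, -18, -8, -2, -3]

[10, 7, 9, -12, 1, 2, -4, -14, -18, -8, -2, -3]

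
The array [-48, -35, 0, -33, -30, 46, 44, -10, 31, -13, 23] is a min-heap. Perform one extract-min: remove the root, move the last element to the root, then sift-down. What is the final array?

remove root -48; move last element 23 to root → [23, -35, 0, -33, -30, 46, 44, -10, 31, -13]
23 vs smaller child -35 at index 1, swap → [-35, 23, 0, -33, -30, 46, 44, -10, 31, -13]
23 vs smaller child -33 at index 3, swap → [-35, -33, 0, 23, -30, 46, 44, -10, 31, -13]
23 vs smaller child -10 at index 7, swap → [-35, -33, 0, -10, -30, 46, 44, 23, 31, -13]

[-35, -33, 0, -10, -30, 46, 44, 23, 31, -13]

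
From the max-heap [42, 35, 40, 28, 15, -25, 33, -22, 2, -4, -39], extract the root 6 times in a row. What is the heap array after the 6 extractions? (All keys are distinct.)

[2, -22, -4, -39, -25]

extract-max #1 returns 42:
  remove root 42; move last element -39 to root → [-39, 35, 40, 28, 15, -25, 33, -22, 2, -4]
  -39 vs larger child 40 at index 2, swap → [40, 35, -39, 28, 15, -25, 33, -22, 2, -4]
  -39 vs larger child 33 at index 6, swap → [40, 35, 33, 28, 15, -25, -39, -22, 2, -4]
extract-max #2 returns 40:
  remove root 40; move last element -4 to root → [-4, 35, 33, 28, 15, -25, -39, -22, 2]
  -4 vs larger child 35 at index 1, swap → [35, -4, 33, 28, 15, -25, -39, -22, 2]
  -4 vs larger child 28 at index 3, swap → [35, 28, 33, -4, 15, -25, -39, -22, 2]
  -4 vs larger child 2 at index 8, swap → [35, 28, 33, 2, 15, -25, -39, -22, -4]
extract-max #3 returns 35:
  remove root 35; move last element -4 to root → [-4, 28, 33, 2, 15, -25, -39, -22]
  -4 vs larger child 33 at index 2, swap → [33, 28, -4, 2, 15, -25, -39, -22]
extract-max #4 returns 33:
  remove root 33; move last element -22 to root → [-22, 28, -4, 2, 15, -25, -39]
  -22 vs larger child 28 at index 1, swap → [28, -22, -4, 2, 15, -25, -39]
  -22 vs larger child 15 at index 4, swap → [28, 15, -4, 2, -22, -25, -39]
extract-max #5 returns 28:
  remove root 28; move last element -39 to root → [-39, 15, -4, 2, -22, -25]
  -39 vs larger child 15 at index 1, swap → [15, -39, -4, 2, -22, -25]
  -39 vs larger child 2 at index 3, swap → [15, 2, -4, -39, -22, -25]
extract-max #6 returns 15:
  remove root 15; move last element -25 to root → [-25, 2, -4, -39, -22]
  -25 vs larger child 2 at index 1, swap → [2, -25, -4, -39, -22]
  -25 vs larger child -22 at index 4, swap → [2, -22, -4, -39, -25]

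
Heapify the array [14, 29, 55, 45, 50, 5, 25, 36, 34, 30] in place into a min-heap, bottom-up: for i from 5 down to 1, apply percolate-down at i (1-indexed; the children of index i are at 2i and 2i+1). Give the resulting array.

sift down from index 5:
  50 vs only child 30 at index 10, swap → [14, 29, 55, 45, 30, 5, 25, 36, 34, 50]
sift down from index 4:
  45 vs smaller child 34 at index 9, swap → [14, 29, 55, 34, 30, 5, 25, 36, 45, 50]
sift down from index 3:
  55 vs smaller child 5 at index 6, swap → [14, 29, 5, 34, 30, 55, 25, 36, 45, 50]
sift down from index 2: already satisfies heap property
sift down from index 1:
  14 vs smaller child 5 at index 3, swap → [5, 29, 14, 34, 30, 55, 25, 36, 45, 50]

[5, 29, 14, 34, 30, 55, 25, 36, 45, 50]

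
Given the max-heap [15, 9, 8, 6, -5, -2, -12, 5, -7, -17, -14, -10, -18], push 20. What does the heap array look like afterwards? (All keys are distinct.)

[20, 9, 15, 6, -5, -2, 8, 5, -7, -17, -14, -10, -18, -12]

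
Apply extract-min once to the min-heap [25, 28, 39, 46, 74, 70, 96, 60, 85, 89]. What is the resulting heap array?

remove root 25; move last element 89 to root → [89, 28, 39, 46, 74, 70, 96, 60, 85]
89 vs smaller child 28 at index 1, swap → [28, 89, 39, 46, 74, 70, 96, 60, 85]
89 vs smaller child 46 at index 3, swap → [28, 46, 39, 89, 74, 70, 96, 60, 85]
89 vs smaller child 60 at index 7, swap → [28, 46, 39, 60, 74, 70, 96, 89, 85]

[28, 46, 39, 60, 74, 70, 96, 89, 85]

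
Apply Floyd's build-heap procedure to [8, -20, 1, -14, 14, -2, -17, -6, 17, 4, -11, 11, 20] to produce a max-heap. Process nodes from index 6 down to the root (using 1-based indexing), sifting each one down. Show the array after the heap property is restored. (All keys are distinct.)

sift down from index 6:
  -2 vs larger child 20 at index 13, swap → [8, -20, 1, -14, 14, 20, -17, -6, 17, 4, -11, 11, -2]
sift down from index 5: already satisfies heap property
sift down from index 4:
  -14 vs larger child 17 at index 9, swap → [8, -20, 1, 17, 14, 20, -17, -6, -14, 4, -11, 11, -2]
sift down from index 3:
  1 vs larger child 20 at index 6, swap → [8, -20, 20, 17, 14, 1, -17, -6, -14, 4, -11, 11, -2]
  1 vs larger child 11 at index 12, swap → [8, -20, 20, 17, 14, 11, -17, -6, -14, 4, -11, 1, -2]
sift down from index 2:
  -20 vs larger child 17 at index 4, swap → [8, 17, 20, -20, 14, 11, -17, -6, -14, 4, -11, 1, -2]
  -20 vs larger child -6 at index 8, swap → [8, 17, 20, -6, 14, 11, -17, -20, -14, 4, -11, 1, -2]
sift down from index 1:
  8 vs larger child 20 at index 3, swap → [20, 17, 8, -6, 14, 11, -17, -20, -14, 4, -11, 1, -2]
  8 vs larger child 11 at index 6, swap → [20, 17, 11, -6, 14, 8, -17, -20, -14, 4, -11, 1, -2]

[20, 17, 11, -6, 14, 8, -17, -20, -14, 4, -11, 1, -2]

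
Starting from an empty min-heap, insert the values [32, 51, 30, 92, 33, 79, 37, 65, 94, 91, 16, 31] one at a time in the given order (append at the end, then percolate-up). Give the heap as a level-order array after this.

[16, 30, 31, 65, 33, 32, 37, 92, 94, 91, 51, 79]

Insert 32:
  append 32 at index 0 → [32] (no swap needed)
Insert 51:
  append 51 at index 1 → [32, 51] (no swap needed)
Insert 30:
  append 30 at index 2 → [32, 51, 30]
  30 < parent 32 at index 0, swap → [30, 51, 32]
Insert 92:
  append 92 at index 3 → [30, 51, 32, 92] (no swap needed)
Insert 33:
  append 33 at index 4 → [30, 51, 32, 92, 33]
  33 < parent 51 at index 1, swap → [30, 33, 32, 92, 51]
Insert 79:
  append 79 at index 5 → [30, 33, 32, 92, 51, 79] (no swap needed)
Insert 37:
  append 37 at index 6 → [30, 33, 32, 92, 51, 79, 37] (no swap needed)
Insert 65:
  append 65 at index 7 → [30, 33, 32, 92, 51, 79, 37, 65]
  65 < parent 92 at index 3, swap → [30, 33, 32, 65, 51, 79, 37, 92]
Insert 94:
  append 94 at index 8 → [30, 33, 32, 65, 51, 79, 37, 92, 94] (no swap needed)
Insert 91:
  append 91 at index 9 → [30, 33, 32, 65, 51, 79, 37, 92, 94, 91] (no swap needed)
Insert 16:
  append 16 at index 10 → [30, 33, 32, 65, 51, 79, 37, 92, 94, 91, 16]
  16 < parent 51 at index 4, swap → [30, 33, 32, 65, 16, 79, 37, 92, 94, 91, 51]
  16 < parent 33 at index 1, swap → [30, 16, 32, 65, 33, 79, 37, 92, 94, 91, 51]
  16 < parent 30 at index 0, swap → [16, 30, 32, 65, 33, 79, 37, 92, 94, 91, 51]
Insert 31:
  append 31 at index 11 → [16, 30, 32, 65, 33, 79, 37, 92, 94, 91, 51, 31]
  31 < parent 79 at index 5, swap → [16, 30, 32, 65, 33, 31, 37, 92, 94, 91, 51, 79]
  31 < parent 32 at index 2, swap → [16, 30, 31, 65, 33, 32, 37, 92, 94, 91, 51, 79]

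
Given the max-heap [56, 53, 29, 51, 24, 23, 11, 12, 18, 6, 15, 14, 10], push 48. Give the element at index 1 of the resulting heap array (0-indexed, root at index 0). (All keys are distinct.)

append 48 at index 13 → [56, 53, 29, 51, 24, 23, 11, 12, 18, 6, 15, 14, 10, 48]
48 > parent 11 at index 6, swap → [56, 53, 29, 51, 24, 23, 48, 12, 18, 6, 15, 14, 10, 11]
48 > parent 29 at index 2, swap → [56, 53, 48, 51, 24, 23, 29, 12, 18, 6, 15, 14, 10, 11]
resulting array: [56, 53, 48, 51, 24, 23, 29, 12, 18, 6, 15, 14, 10, 11]

53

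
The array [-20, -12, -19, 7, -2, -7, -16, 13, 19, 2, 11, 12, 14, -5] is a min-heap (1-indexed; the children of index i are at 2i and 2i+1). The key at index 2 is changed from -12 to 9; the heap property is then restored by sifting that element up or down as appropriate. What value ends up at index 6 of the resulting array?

-7

set index 2 from -12 to 9 → [-20, 9, -19, 7, -2, -7, -16, 13, 19, 2, 11, 12, 14, -5]
9 vs smaller child -2 at index 5, swap → [-20, -2, -19, 7, 9, -7, -16, 13, 19, 2, 11, 12, 14, -5]
9 vs smaller child 2 at index 10, swap → [-20, -2, -19, 7, 2, -7, -16, 13, 19, 9, 11, 12, 14, -5]
resulting array: [-20, -2, -19, 7, 2, -7, -16, 13, 19, 9, 11, 12, 14, -5]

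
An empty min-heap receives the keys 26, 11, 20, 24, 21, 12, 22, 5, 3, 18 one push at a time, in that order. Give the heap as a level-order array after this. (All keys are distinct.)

[3, 5, 12, 11, 18, 20, 22, 26, 21, 24]

Insert 26:
  append 26 at index 0 → [26] (no swap needed)
Insert 11:
  append 11 at index 1 → [26, 11]
  11 < parent 26 at index 0, swap → [11, 26]
Insert 20:
  append 20 at index 2 → [11, 26, 20] (no swap needed)
Insert 24:
  append 24 at index 3 → [11, 26, 20, 24]
  24 < parent 26 at index 1, swap → [11, 24, 20, 26]
Insert 21:
  append 21 at index 4 → [11, 24, 20, 26, 21]
  21 < parent 24 at index 1, swap → [11, 21, 20, 26, 24]
Insert 12:
  append 12 at index 5 → [11, 21, 20, 26, 24, 12]
  12 < parent 20 at index 2, swap → [11, 21, 12, 26, 24, 20]
Insert 22:
  append 22 at index 6 → [11, 21, 12, 26, 24, 20, 22] (no swap needed)
Insert 5:
  append 5 at index 7 → [11, 21, 12, 26, 24, 20, 22, 5]
  5 < parent 26 at index 3, swap → [11, 21, 12, 5, 24, 20, 22, 26]
  5 < parent 21 at index 1, swap → [11, 5, 12, 21, 24, 20, 22, 26]
  5 < parent 11 at index 0, swap → [5, 11, 12, 21, 24, 20, 22, 26]
Insert 3:
  append 3 at index 8 → [5, 11, 12, 21, 24, 20, 22, 26, 3]
  3 < parent 21 at index 3, swap → [5, 11, 12, 3, 24, 20, 22, 26, 21]
  3 < parent 11 at index 1, swap → [5, 3, 12, 11, 24, 20, 22, 26, 21]
  3 < parent 5 at index 0, swap → [3, 5, 12, 11, 24, 20, 22, 26, 21]
Insert 18:
  append 18 at index 9 → [3, 5, 12, 11, 24, 20, 22, 26, 21, 18]
  18 < parent 24 at index 4, swap → [3, 5, 12, 11, 18, 20, 22, 26, 21, 24]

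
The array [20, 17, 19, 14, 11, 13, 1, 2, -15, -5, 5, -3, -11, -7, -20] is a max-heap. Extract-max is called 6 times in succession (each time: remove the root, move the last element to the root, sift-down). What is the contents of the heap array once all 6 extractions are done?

[5, 2, 1, -7, -5, -3, -20, -11, -15]

extract-max #1 returns 20:
  remove root 20; move last element -20 to root → [-20, 17, 19, 14, 11, 13, 1, 2, -15, -5, 5, -3, -11, -7]
  -20 vs larger child 19 at index 2, swap → [19, 17, -20, 14, 11, 13, 1, 2, -15, -5, 5, -3, -11, -7]
  -20 vs larger child 13 at index 5, swap → [19, 17, 13, 14, 11, -20, 1, 2, -15, -5, 5, -3, -11, -7]
  -20 vs larger child -3 at index 11, swap → [19, 17, 13, 14, 11, -3, 1, 2, -15, -5, 5, -20, -11, -7]
extract-max #2 returns 19:
  remove root 19; move last element -7 to root → [-7, 17, 13, 14, 11, -3, 1, 2, -15, -5, 5, -20, -11]
  -7 vs larger child 17 at index 1, swap → [17, -7, 13, 14, 11, -3, 1, 2, -15, -5, 5, -20, -11]
  -7 vs larger child 14 at index 3, swap → [17, 14, 13, -7, 11, -3, 1, 2, -15, -5, 5, -20, -11]
  -7 vs larger child 2 at index 7, swap → [17, 14, 13, 2, 11, -3, 1, -7, -15, -5, 5, -20, -11]
extract-max #3 returns 17:
  remove root 17; move last element -11 to root → [-11, 14, 13, 2, 11, -3, 1, -7, -15, -5, 5, -20]
  -11 vs larger child 14 at index 1, swap → [14, -11, 13, 2, 11, -3, 1, -7, -15, -5, 5, -20]
  -11 vs larger child 11 at index 4, swap → [14, 11, 13, 2, -11, -3, 1, -7, -15, -5, 5, -20]
  -11 vs larger child 5 at index 10, swap → [14, 11, 13, 2, 5, -3, 1, -7, -15, -5, -11, -20]
extract-max #4 returns 14:
  remove root 14; move last element -20 to root → [-20, 11, 13, 2, 5, -3, 1, -7, -15, -5, -11]
  -20 vs larger child 13 at index 2, swap → [13, 11, -20, 2, 5, -3, 1, -7, -15, -5, -11]
  -20 vs larger child 1 at index 6, swap → [13, 11, 1, 2, 5, -3, -20, -7, -15, -5, -11]
extract-max #5 returns 13:
  remove root 13; move last element -11 to root → [-11, 11, 1, 2, 5, -3, -20, -7, -15, -5]
  -11 vs larger child 11 at index 1, swap → [11, -11, 1, 2, 5, -3, -20, -7, -15, -5]
  -11 vs larger child 5 at index 4, swap → [11, 5, 1, 2, -11, -3, -20, -7, -15, -5]
  -11 vs only child -5 at index 9, swap → [11, 5, 1, 2, -5, -3, -20, -7, -15, -11]
extract-max #6 returns 11:
  remove root 11; move last element -11 to root → [-11, 5, 1, 2, -5, -3, -20, -7, -15]
  -11 vs larger child 5 at index 1, swap → [5, -11, 1, 2, -5, -3, -20, -7, -15]
  -11 vs larger child 2 at index 3, swap → [5, 2, 1, -11, -5, -3, -20, -7, -15]
  -11 vs larger child -7 at index 7, swap → [5, 2, 1, -7, -5, -3, -20, -11, -15]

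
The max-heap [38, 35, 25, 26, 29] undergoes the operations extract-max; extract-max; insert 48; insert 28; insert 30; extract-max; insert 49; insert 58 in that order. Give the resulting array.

extract-max → returns 38:
  remove root 38; move last element 29 to root → [29, 35, 25, 26]
  29 vs larger child 35 at index 1, swap → [35, 29, 25, 26]
extract-max → returns 35:
  remove root 35; move last element 26 to root → [26, 29, 25]
  26 vs larger child 29 at index 1, swap → [29, 26, 25]
insert 48:
  append 48 at index 3 → [29, 26, 25, 48]
  48 > parent 26 at index 1, swap → [29, 48, 25, 26]
  48 > parent 29 at index 0, swap → [48, 29, 25, 26]
insert 28:
  append 28 at index 4 → [48, 29, 25, 26, 28] (no swap needed)
insert 30:
  append 30 at index 5 → [48, 29, 25, 26, 28, 30]
  30 > parent 25 at index 2, swap → [48, 29, 30, 26, 28, 25]
extract-max → returns 48:
  remove root 48; move last element 25 to root → [25, 29, 30, 26, 28]
  25 vs larger child 30 at index 2, swap → [30, 29, 25, 26, 28]
insert 49:
  append 49 at index 5 → [30, 29, 25, 26, 28, 49]
  49 > parent 25 at index 2, swap → [30, 29, 49, 26, 28, 25]
  49 > parent 30 at index 0, swap → [49, 29, 30, 26, 28, 25]
insert 58:
  append 58 at index 6 → [49, 29, 30, 26, 28, 25, 58]
  58 > parent 30 at index 2, swap → [49, 29, 58, 26, 28, 25, 30]
  58 > parent 49 at index 0, swap → [58, 29, 49, 26, 28, 25, 30]

[58, 29, 49, 26, 28, 25, 30]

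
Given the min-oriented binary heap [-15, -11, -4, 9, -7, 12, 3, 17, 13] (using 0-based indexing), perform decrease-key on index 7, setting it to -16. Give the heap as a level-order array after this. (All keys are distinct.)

set index 7 from 17 to -16 → [-15, -11, -4, 9, -7, 12, 3, -16, 13]
-16 < parent 9 at index 3, swap → [-15, -11, -4, -16, -7, 12, 3, 9, 13]
-16 < parent -11 at index 1, swap → [-15, -16, -4, -11, -7, 12, 3, 9, 13]
-16 < parent -15 at index 0, swap → [-16, -15, -4, -11, -7, 12, 3, 9, 13]

[-16, -15, -4, -11, -7, 12, 3, 9, 13]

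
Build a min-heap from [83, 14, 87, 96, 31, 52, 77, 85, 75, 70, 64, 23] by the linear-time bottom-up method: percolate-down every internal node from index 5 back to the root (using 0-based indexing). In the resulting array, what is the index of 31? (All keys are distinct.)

1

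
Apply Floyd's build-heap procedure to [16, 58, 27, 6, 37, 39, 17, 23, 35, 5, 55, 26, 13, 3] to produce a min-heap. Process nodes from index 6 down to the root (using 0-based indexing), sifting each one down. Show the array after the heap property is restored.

[3, 5, 13, 6, 37, 16, 17, 23, 35, 58, 55, 26, 39, 27]

sift down from index 6:
  17 vs only child 3 at index 13, swap → [16, 58, 27, 6, 37, 39, 3, 23, 35, 5, 55, 26, 13, 17]
sift down from index 5:
  39 vs smaller child 13 at index 12, swap → [16, 58, 27, 6, 37, 13, 3, 23, 35, 5, 55, 26, 39, 17]
sift down from index 4:
  37 vs smaller child 5 at index 9, swap → [16, 58, 27, 6, 5, 13, 3, 23, 35, 37, 55, 26, 39, 17]
sift down from index 3: already satisfies heap property
sift down from index 2:
  27 vs smaller child 3 at index 6, swap → [16, 58, 3, 6, 5, 13, 27, 23, 35, 37, 55, 26, 39, 17]
  27 vs only child 17 at index 13, swap → [16, 58, 3, 6, 5, 13, 17, 23, 35, 37, 55, 26, 39, 27]
sift down from index 1:
  58 vs smaller child 5 at index 4, swap → [16, 5, 3, 6, 58, 13, 17, 23, 35, 37, 55, 26, 39, 27]
  58 vs smaller child 37 at index 9, swap → [16, 5, 3, 6, 37, 13, 17, 23, 35, 58, 55, 26, 39, 27]
sift down from index 0:
  16 vs smaller child 3 at index 2, swap → [3, 5, 16, 6, 37, 13, 17, 23, 35, 58, 55, 26, 39, 27]
  16 vs smaller child 13 at index 5, swap → [3, 5, 13, 6, 37, 16, 17, 23, 35, 58, 55, 26, 39, 27]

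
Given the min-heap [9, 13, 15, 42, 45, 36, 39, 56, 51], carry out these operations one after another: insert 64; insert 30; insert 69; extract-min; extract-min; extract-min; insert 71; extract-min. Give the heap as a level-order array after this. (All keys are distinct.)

insert 64:
  append 64 at index 9 → [9, 13, 15, 42, 45, 36, 39, 56, 51, 64] (no swap needed)
insert 30:
  append 30 at index 10 → [9, 13, 15, 42, 45, 36, 39, 56, 51, 64, 30]
  30 < parent 45 at index 4, swap → [9, 13, 15, 42, 30, 36, 39, 56, 51, 64, 45]
insert 69:
  append 69 at index 11 → [9, 13, 15, 42, 30, 36, 39, 56, 51, 64, 45, 69] (no swap needed)
extract-min → returns 9:
  remove root 9; move last element 69 to root → [69, 13, 15, 42, 30, 36, 39, 56, 51, 64, 45]
  69 vs smaller child 13 at index 1, swap → [13, 69, 15, 42, 30, 36, 39, 56, 51, 64, 45]
  69 vs smaller child 30 at index 4, swap → [13, 30, 15, 42, 69, 36, 39, 56, 51, 64, 45]
  69 vs smaller child 45 at index 10, swap → [13, 30, 15, 42, 45, 36, 39, 56, 51, 64, 69]
extract-min → returns 13:
  remove root 13; move last element 69 to root → [69, 30, 15, 42, 45, 36, 39, 56, 51, 64]
  69 vs smaller child 15 at index 2, swap → [15, 30, 69, 42, 45, 36, 39, 56, 51, 64]
  69 vs smaller child 36 at index 5, swap → [15, 30, 36, 42, 45, 69, 39, 56, 51, 64]
extract-min → returns 15:
  remove root 15; move last element 64 to root → [64, 30, 36, 42, 45, 69, 39, 56, 51]
  64 vs smaller child 30 at index 1, swap → [30, 64, 36, 42, 45, 69, 39, 56, 51]
  64 vs smaller child 42 at index 3, swap → [30, 42, 36, 64, 45, 69, 39, 56, 51]
  64 vs smaller child 51 at index 8, swap → [30, 42, 36, 51, 45, 69, 39, 56, 64]
insert 71:
  append 71 at index 9 → [30, 42, 36, 51, 45, 69, 39, 56, 64, 71] (no swap needed)
extract-min → returns 30:
  remove root 30; move last element 71 to root → [71, 42, 36, 51, 45, 69, 39, 56, 64]
  71 vs smaller child 36 at index 2, swap → [36, 42, 71, 51, 45, 69, 39, 56, 64]
  71 vs smaller child 39 at index 6, swap → [36, 42, 39, 51, 45, 69, 71, 56, 64]

[36, 42, 39, 51, 45, 69, 71, 56, 64]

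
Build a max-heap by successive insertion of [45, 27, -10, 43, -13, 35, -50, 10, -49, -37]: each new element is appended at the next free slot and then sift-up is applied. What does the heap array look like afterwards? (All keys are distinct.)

Insert 45:
  append 45 at index 0 → [45] (no swap needed)
Insert 27:
  append 27 at index 1 → [45, 27] (no swap needed)
Insert -10:
  append -10 at index 2 → [45, 27, -10] (no swap needed)
Insert 43:
  append 43 at index 3 → [45, 27, -10, 43]
  43 > parent 27 at index 1, swap → [45, 43, -10, 27]
Insert -13:
  append -13 at index 4 → [45, 43, -10, 27, -13] (no swap needed)
Insert 35:
  append 35 at index 5 → [45, 43, -10, 27, -13, 35]
  35 > parent -10 at index 2, swap → [45, 43, 35, 27, -13, -10]
Insert -50:
  append -50 at index 6 → [45, 43, 35, 27, -13, -10, -50] (no swap needed)
Insert 10:
  append 10 at index 7 → [45, 43, 35, 27, -13, -10, -50, 10] (no swap needed)
Insert -49:
  append -49 at index 8 → [45, 43, 35, 27, -13, -10, -50, 10, -49] (no swap needed)
Insert -37:
  append -37 at index 9 → [45, 43, 35, 27, -13, -10, -50, 10, -49, -37] (no swap needed)

[45, 43, 35, 27, -13, -10, -50, 10, -49, -37]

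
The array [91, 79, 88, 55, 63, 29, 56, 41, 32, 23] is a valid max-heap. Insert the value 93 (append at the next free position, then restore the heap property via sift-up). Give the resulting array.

append 93 at index 10 → [91, 79, 88, 55, 63, 29, 56, 41, 32, 23, 93]
93 > parent 63 at index 4, swap → [91, 79, 88, 55, 93, 29, 56, 41, 32, 23, 63]
93 > parent 79 at index 1, swap → [91, 93, 88, 55, 79, 29, 56, 41, 32, 23, 63]
93 > parent 91 at index 0, swap → [93, 91, 88, 55, 79, 29, 56, 41, 32, 23, 63]

[93, 91, 88, 55, 79, 29, 56, 41, 32, 23, 63]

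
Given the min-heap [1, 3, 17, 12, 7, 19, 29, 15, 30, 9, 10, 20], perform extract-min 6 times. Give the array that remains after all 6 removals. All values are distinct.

extract-min #1 returns 1:
  remove root 1; move last element 20 to root → [20, 3, 17, 12, 7, 19, 29, 15, 30, 9, 10]
  20 vs smaller child 3 at index 1, swap → [3, 20, 17, 12, 7, 19, 29, 15, 30, 9, 10]
  20 vs smaller child 7 at index 4, swap → [3, 7, 17, 12, 20, 19, 29, 15, 30, 9, 10]
  20 vs smaller child 9 at index 9, swap → [3, 7, 17, 12, 9, 19, 29, 15, 30, 20, 10]
extract-min #2 returns 3:
  remove root 3; move last element 10 to root → [10, 7, 17, 12, 9, 19, 29, 15, 30, 20]
  10 vs smaller child 7 at index 1, swap → [7, 10, 17, 12, 9, 19, 29, 15, 30, 20]
  10 vs smaller child 9 at index 4, swap → [7, 9, 17, 12, 10, 19, 29, 15, 30, 20]
extract-min #3 returns 7:
  remove root 7; move last element 20 to root → [20, 9, 17, 12, 10, 19, 29, 15, 30]
  20 vs smaller child 9 at index 1, swap → [9, 20, 17, 12, 10, 19, 29, 15, 30]
  20 vs smaller child 10 at index 4, swap → [9, 10, 17, 12, 20, 19, 29, 15, 30]
extract-min #4 returns 9:
  remove root 9; move last element 30 to root → [30, 10, 17, 12, 20, 19, 29, 15]
  30 vs smaller child 10 at index 1, swap → [10, 30, 17, 12, 20, 19, 29, 15]
  30 vs smaller child 12 at index 3, swap → [10, 12, 17, 30, 20, 19, 29, 15]
  30 vs only child 15 at index 7, swap → [10, 12, 17, 15, 20, 19, 29, 30]
extract-min #5 returns 10:
  remove root 10; move last element 30 to root → [30, 12, 17, 15, 20, 19, 29]
  30 vs smaller child 12 at index 1, swap → [12, 30, 17, 15, 20, 19, 29]
  30 vs smaller child 15 at index 3, swap → [12, 15, 17, 30, 20, 19, 29]
extract-min #6 returns 12:
  remove root 12; move last element 29 to root → [29, 15, 17, 30, 20, 19]
  29 vs smaller child 15 at index 1, swap → [15, 29, 17, 30, 20, 19]
  29 vs smaller child 20 at index 4, swap → [15, 20, 17, 30, 29, 19]

[15, 20, 17, 30, 29, 19]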